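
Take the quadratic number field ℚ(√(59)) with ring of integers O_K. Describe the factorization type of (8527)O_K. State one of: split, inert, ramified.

splits completely

d = 59 ≡ 3 (mod 4), so O_K = ℤ[√59] and disc(K) = 4d = 236.
8527 ∤ 236, so 8527 is unramified.
Legendre symbol by Euler's criterion: (59/8527) ≡ 59^4263 ≡ 1 (mod 8527), i.e. (59/8527) = 1.
(59/8527) = 1, so 8527 splits.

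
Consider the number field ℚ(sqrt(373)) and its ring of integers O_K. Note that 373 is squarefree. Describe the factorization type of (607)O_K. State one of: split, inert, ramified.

inert — (607) stays prime in O_K

Since 373 ≡ 1 mod 4, the ring of integers is ℤ[(1+√373)/2] with discriminant 373.
Since gcd(607, 373) = 1 the prime 607 does not ramify.
Euler's criterion: 373^303 mod 607 = 606. Thus (373|607) = -1.
Legendre symbol -1 ⇒ 607 is inert.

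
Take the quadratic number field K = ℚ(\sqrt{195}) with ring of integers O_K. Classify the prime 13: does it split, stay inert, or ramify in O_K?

195 mod 4 = 3, hence disc K = 4·195 = 780 and O_K = ℤ[√195].
Ramification test: 13 | 780. The prime 13 ramifies in K.

ramifies in O_K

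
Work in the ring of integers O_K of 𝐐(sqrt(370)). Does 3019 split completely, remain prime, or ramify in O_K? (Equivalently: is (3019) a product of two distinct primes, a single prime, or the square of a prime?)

splits completely

370 mod 4 = 2, hence disc K = 4·370 = 1480 and O_K = ℤ[√370].
3019 ∤ 1480, so 3019 is unramified.
Legendre symbol by Euler's criterion: (370/3019) ≡ 370^1509 ≡ 1 (mod 3019), i.e. (370/3019) = 1.
Legendre symbol 1 ⇒ 3019 is split.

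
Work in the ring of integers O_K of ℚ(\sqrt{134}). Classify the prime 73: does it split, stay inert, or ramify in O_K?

d = 134 ≡ 2 (mod 4), so O_K = ℤ[√134] and disc(K) = 4d = 536.
73 ∤ 536, so 73 is unramified.
(134/73) = 61^36 mod 73 = 1, giving Legendre symbol 1.
Legendre symbol 1 ⇒ 73 is split.

73 splits in O_K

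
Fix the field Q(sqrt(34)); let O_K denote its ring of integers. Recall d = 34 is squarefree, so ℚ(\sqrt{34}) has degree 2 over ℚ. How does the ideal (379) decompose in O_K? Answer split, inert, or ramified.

split

34 mod 4 = 2, hence disc K = 4·34 = 136 and O_K = ℤ[√34].
disc(K) = 136 is not divisible by 379; 379 is unramified.
(34/379) = 34^189 mod 379 = 1, giving Legendre symbol 1.
d is a quadratic residue mod p, hence 379 splits in O_K.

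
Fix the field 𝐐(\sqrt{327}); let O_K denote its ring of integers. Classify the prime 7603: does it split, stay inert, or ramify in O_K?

d = 327 ≡ 3 (mod 4), so O_K = ℤ[√327] and disc(K) = 4d = 1308.
7603 ∤ 1308, so 7603 is unramified.
Legendre symbol by Euler's criterion: (327/7603) ≡ 327^3801 ≡ 7602 (mod 7603), i.e. (327/7603) = -1.
Legendre symbol -1 ⇒ 7603 is inert.

remains prime (inert)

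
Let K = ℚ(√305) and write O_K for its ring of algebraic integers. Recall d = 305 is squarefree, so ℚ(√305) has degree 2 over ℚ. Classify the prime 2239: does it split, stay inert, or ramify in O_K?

2239 remains inert

305 mod 4 = 1, hence disc K = 305 and O_K = ℤ[(1+√305)/2].
disc(K) = 305 is not divisible by 2239; 2239 is unramified.
(305/2239) = 305^1119 mod 2239 = 2238, giving Legendre symbol -1.
Legendre symbol -1 ⇒ 2239 is inert.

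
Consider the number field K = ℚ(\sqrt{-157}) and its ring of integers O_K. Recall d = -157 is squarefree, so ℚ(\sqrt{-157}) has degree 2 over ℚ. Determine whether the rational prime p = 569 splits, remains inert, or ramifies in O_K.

d = -157 ≡ 3 (mod 4), so O_K = ℤ[√-157] and disc(K) = 4d = -628.
Since gcd(569, -628) = 1 the prime 569 does not ramify.
Euler's criterion: (-157)^284 mod 569 = 568. Thus (-157|569) = -1.
(-157/569) = -1, so 569 is inert.

p is inert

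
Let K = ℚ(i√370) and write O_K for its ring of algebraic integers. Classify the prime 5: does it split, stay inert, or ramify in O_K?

Since -370 ≢ 1 mod 4, the ring of integers is ℤ[√-370] with discriminant 4·(-370) = -1480.
disc(K) = -1480 = 5·(-296), so p = 5 is ramified.

p ramifies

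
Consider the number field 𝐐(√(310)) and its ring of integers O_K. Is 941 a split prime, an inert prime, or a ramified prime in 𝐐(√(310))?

Since 310 ≢ 1 mod 4, the ring of integers is ℤ[√310] with discriminant 4·310 = 1240.
disc(K) = 1240 is not divisible by 941; 941 is unramified.
Compute (310/941) via Euler: 310^((941-1)/2) mod 941 = 1, so (310/941) = 1.
d is a quadratic residue mod p, hence 941 splits in O_K.

splits completely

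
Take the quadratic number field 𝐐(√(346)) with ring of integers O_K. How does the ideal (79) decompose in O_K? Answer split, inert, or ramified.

p is inert

Since 346 ≢ 1 mod 4, the ring of integers is ℤ[√346] with discriminant 4·346 = 1384.
Since gcd(79, 1384) = 1 the prime 79 does not ramify.
(346/79) = 30^39 mod 79 = 78, giving Legendre symbol -1.
(346/79) = -1, so 79 is inert.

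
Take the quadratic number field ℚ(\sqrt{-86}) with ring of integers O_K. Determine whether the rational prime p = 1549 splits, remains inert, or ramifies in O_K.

-86 mod 4 = 2, hence disc K = 4·(-86) = -344 and O_K = ℤ[√-86].
Since gcd(1549, -344) = 1 the prime 1549 does not ramify.
Euler's criterion: (-86)^774 mod 1549 = 1548. Thus (-86|1549) = -1.
d is a non-residue mod p, hence 1549 remains inert in O_K.

remains prime (inert)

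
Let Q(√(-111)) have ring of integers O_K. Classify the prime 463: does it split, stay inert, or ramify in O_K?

-111 mod 4 = 1, hence disc K = -111 and O_K = ℤ[(1+√-111)/2].
disc(K) = -111 is not divisible by 463; 463 is unramified.
Compute (-111/463) via Euler: 352^((463-1)/2) mod 463 = 462, so (-111/463) = -1.
Legendre symbol -1 ⇒ 463 is inert.

p is inert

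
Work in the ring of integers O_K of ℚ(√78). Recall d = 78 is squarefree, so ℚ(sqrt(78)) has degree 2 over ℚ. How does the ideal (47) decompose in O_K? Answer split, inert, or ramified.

78 mod 4 = 2, hence disc K = 4·78 = 312 and O_K = ℤ[√78].
47 ∤ 312, so 47 is unramified.
(78/47) = 31^23 mod 47 = 46, giving Legendre symbol -1.
d is a non-residue mod p, hence 47 remains inert in O_K.

remains prime (inert)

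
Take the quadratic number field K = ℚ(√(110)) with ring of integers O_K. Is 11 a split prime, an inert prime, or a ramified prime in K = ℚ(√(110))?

ramified — (11) = 𝔭²

d = 110 ≡ 2 (mod 4), so O_K = ℤ[√110] and disc(K) = 4d = 440.
disc(K) = 440 = 11·40, so p = 11 is ramified.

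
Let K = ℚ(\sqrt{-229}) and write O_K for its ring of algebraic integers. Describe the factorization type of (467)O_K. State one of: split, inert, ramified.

-229 mod 4 = 3, hence disc K = 4·(-229) = -916 and O_K = ℤ[√-229].
Since gcd(467, -916) = 1 the prime 467 does not ramify.
Euler's criterion: (-229)^233 mod 467 = 466. Thus (-229|467) = -1.
d is a non-residue mod p, hence 467 remains inert in O_K.

remains prime (inert)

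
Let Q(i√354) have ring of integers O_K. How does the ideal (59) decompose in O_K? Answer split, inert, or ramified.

ramified

d = -354 ≡ 2 (mod 4), so O_K = ℤ[√-354] and disc(K) = 4d = -1416.
59 divides disc(K) = -1416, so 59 ramifies.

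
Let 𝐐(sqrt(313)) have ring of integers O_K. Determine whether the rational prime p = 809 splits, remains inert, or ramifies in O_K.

809 remains inert

313 mod 4 = 1, hence disc K = 313 and O_K = ℤ[(1+√313)/2].
disc(K) = 313 is not divisible by 809; 809 is unramified.
Compute (313/809) via Euler: 313^((809-1)/2) mod 809 = 808, so (313/809) = -1.
d is a non-residue mod p, hence 809 remains inert in O_K.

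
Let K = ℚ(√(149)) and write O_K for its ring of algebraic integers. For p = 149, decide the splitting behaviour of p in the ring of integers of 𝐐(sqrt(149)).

ramified

149 mod 4 = 1, hence disc K = 149 and O_K = ℤ[(1+√149)/2].
149 divides disc(K) = 149, so 149 ramifies.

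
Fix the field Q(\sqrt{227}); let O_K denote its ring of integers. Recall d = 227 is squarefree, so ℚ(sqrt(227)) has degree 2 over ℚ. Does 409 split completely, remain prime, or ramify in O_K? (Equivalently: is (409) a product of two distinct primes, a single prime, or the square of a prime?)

split — (409) = 𝔭₁𝔭₂ with 𝔭₁ ≠ 𝔭₂

d = 227 ≡ 3 (mod 4), so O_K = ℤ[√227] and disc(K) = 4d = 908.
409 ∤ 908, so 409 is unramified.
Compute (227/409) via Euler: 227^((409-1)/2) mod 409 = 1, so (227/409) = 1.
d is a quadratic residue mod p, hence 409 splits in O_K.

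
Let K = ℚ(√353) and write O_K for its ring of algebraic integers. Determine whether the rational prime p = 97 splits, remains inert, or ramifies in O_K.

split — (97) = 𝔭₁𝔭₂ with 𝔭₁ ≠ 𝔭₂

353 mod 4 = 1, hence disc K = 353 and O_K = ℤ[(1+√353)/2].
Since gcd(97, 353) = 1 the prime 97 does not ramify.
Compute (353/97) via Euler: 62^((97-1)/2) mod 97 = 1, so (353/97) = 1.
Legendre symbol 1 ⇒ 97 is split.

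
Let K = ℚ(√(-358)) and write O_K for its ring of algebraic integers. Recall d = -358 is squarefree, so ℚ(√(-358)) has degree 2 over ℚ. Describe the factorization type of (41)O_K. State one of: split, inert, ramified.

inert

-358 mod 4 = 2, hence disc K = 4·(-358) = -1432 and O_K = ℤ[√-358].
Since gcd(41, -1432) = 1 the prime 41 does not ramify.
Euler's criterion: (-358)^20 mod 41 = 40. Thus (-358|41) = -1.
Legendre symbol -1 ⇒ 41 is inert.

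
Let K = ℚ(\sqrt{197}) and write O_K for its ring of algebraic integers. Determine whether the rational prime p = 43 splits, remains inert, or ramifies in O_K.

43 splits in O_K

d = 197 ≡ 1 (mod 4), so O_K = ℤ[(1+√197)/2] and disc(K) = d = 197.
43 ∤ 197, so 43 is unramified.
Legendre symbol by Euler's criterion: (197/43) ≡ 197^21 ≡ 1 (mod 43), i.e. (197/43) = 1.
d is a quadratic residue mod p, hence 43 splits in O_K.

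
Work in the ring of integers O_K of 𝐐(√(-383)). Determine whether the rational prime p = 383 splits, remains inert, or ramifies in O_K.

ramifies in O_K

Since -383 ≡ 1 mod 4, the ring of integers is ℤ[(1+√-383)/2] with discriminant -383.
383 divides disc(K) = -383, so 383 ramifies.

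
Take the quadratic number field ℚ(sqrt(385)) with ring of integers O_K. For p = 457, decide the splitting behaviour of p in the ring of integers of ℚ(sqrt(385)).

385 mod 4 = 1, hence disc K = 385 and O_K = ℤ[(1+√385)/2].
Since gcd(457, 385) = 1 the prime 457 does not ramify.
Compute (385/457) via Euler: 385^((457-1)/2) mod 457 = 1, so (385/457) = 1.
Legendre symbol 1 ⇒ 457 is split.

split — (457) = 𝔭₁𝔭₂ with 𝔭₁ ≠ 𝔭₂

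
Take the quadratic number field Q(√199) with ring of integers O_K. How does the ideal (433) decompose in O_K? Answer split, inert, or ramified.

split — (433) = 𝔭₁𝔭₂ with 𝔭₁ ≠ 𝔭₂

d = 199 ≡ 3 (mod 4), so O_K = ℤ[√199] and disc(K) = 4d = 796.
disc(K) = 796 is not divisible by 433; 433 is unramified.
(199/433) = 199^216 mod 433 = 1, giving Legendre symbol 1.
d is a quadratic residue mod p, hence 433 splits in O_K.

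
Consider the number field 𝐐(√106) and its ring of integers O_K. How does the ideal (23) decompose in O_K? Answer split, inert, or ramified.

inert

d = 106 ≡ 2 (mod 4), so O_K = ℤ[√106] and disc(K) = 4d = 424.
23 ∤ 424, so 23 is unramified.
Compute (106/23) via Euler: 14^((23-1)/2) mod 23 = 22, so (106/23) = -1.
d is a non-residue mod p, hence 23 remains inert in O_K.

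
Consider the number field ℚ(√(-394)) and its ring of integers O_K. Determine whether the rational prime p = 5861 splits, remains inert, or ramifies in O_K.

inert — (5861) stays prime in O_K

-394 mod 4 = 2, hence disc K = 4·(-394) = -1576 and O_K = ℤ[√-394].
5861 ∤ -1576, so 5861 is unramified.
Compute (-394/5861) via Euler: 5467^((5861-1)/2) mod 5861 = 5860, so (-394/5861) = -1.
d is a non-residue mod p, hence 5861 remains inert in O_K.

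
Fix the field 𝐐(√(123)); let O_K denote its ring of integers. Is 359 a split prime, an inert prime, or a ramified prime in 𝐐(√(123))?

splits completely

Since 123 ≢ 1 mod 4, the ring of integers is ℤ[√123] with discriminant 4·123 = 492.
Since gcd(359, 492) = 1 the prime 359 does not ramify.
Euler's criterion: 123^179 mod 359 = 1. Thus (123|359) = 1.
Legendre symbol 1 ⇒ 359 is split.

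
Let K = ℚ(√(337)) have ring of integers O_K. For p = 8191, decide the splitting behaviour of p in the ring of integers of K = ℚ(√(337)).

p splits

Since 337 ≡ 1 mod 4, the ring of integers is ℤ[(1+√337)/2] with discriminant 337.
disc(K) = 337 is not divisible by 8191; 8191 is unramified.
Legendre symbol by Euler's criterion: (337/8191) ≡ 337^4095 ≡ 1 (mod 8191), i.e. (337/8191) = 1.
(337/8191) = 1, so 8191 splits.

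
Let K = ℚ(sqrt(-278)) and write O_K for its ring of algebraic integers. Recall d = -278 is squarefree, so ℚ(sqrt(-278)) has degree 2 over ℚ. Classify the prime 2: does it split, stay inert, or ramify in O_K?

-278 mod 4 = 2, hence disc K = 4·(-278) = -1112 and O_K = ℤ[√-278].
Ramification test: 2 | -1112. The prime 2 ramifies in K.

ramifies in O_K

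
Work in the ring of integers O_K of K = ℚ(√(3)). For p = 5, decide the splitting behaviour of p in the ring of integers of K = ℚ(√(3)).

3 mod 4 = 3, hence disc K = 4·3 = 12 and O_K = ℤ[√3].
Since gcd(5, 12) = 1 the prime 5 does not ramify.
(3/5) = 3^2 mod 5 = 4, giving Legendre symbol -1.
(3/5) = -1, so 5 is inert.

inert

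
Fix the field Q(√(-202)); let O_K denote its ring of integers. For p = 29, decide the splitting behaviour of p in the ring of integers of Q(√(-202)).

29 splits in O_K

Since -202 ≢ 1 mod 4, the ring of integers is ℤ[√-202] with discriminant 4·(-202) = -808.
Since gcd(29, -808) = 1 the prime 29 does not ramify.
Compute (-202/29) via Euler: 1^((29-1)/2) mod 29 = 1, so (-202/29) = 1.
Legendre symbol 1 ⇒ 29 is split.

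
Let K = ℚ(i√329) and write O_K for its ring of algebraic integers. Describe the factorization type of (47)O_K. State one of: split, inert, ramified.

Since -329 ≢ 1 mod 4, the ring of integers is ℤ[√-329] with discriminant 4·(-329) = -1316.
47 divides disc(K) = -1316, so 47 ramifies.

ramified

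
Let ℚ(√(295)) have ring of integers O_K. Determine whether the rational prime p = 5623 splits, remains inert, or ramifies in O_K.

5623 remains inert

Since 295 ≢ 1 mod 4, the ring of integers is ℤ[√295] with discriminant 4·295 = 1180.
Since gcd(5623, 1180) = 1 the prime 5623 does not ramify.
(295/5623) = 295^2811 mod 5623 = 5622, giving Legendre symbol -1.
d is a non-residue mod p, hence 5623 remains inert in O_K.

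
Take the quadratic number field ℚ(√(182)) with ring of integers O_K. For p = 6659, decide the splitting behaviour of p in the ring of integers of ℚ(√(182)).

p splits

d = 182 ≡ 2 (mod 4), so O_K = ℤ[√182] and disc(K) = 4d = 728.
disc(K) = 728 is not divisible by 6659; 6659 is unramified.
Euler's criterion: 182^3329 mod 6659 = 1. Thus (182|6659) = 1.
d is a quadratic residue mod p, hence 6659 splits in O_K.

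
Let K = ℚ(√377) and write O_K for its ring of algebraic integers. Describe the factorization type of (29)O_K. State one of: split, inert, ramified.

ramified

Since 377 ≡ 1 mod 4, the ring of integers is ℤ[(1+√377)/2] with discriminant 377.
Ramification test: 29 | 377. The prime 29 ramifies in K.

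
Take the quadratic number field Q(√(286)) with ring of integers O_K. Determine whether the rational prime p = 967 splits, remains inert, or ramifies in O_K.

inert

d = 286 ≡ 2 (mod 4), so O_K = ℤ[√286] and disc(K) = 4d = 1144.
Since gcd(967, 1144) = 1 the prime 967 does not ramify.
Euler's criterion: 286^483 mod 967 = 966. Thus (286|967) = -1.
Legendre symbol -1 ⇒ 967 is inert.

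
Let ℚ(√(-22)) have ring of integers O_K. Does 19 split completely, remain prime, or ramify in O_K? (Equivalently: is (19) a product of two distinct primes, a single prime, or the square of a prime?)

split

Since -22 ≢ 1 mod 4, the ring of integers is ℤ[√-22] with discriminant 4·(-22) = -88.
disc(K) = -88 is not divisible by 19; 19 is unramified.
(-22/19) = 16^9 mod 19 = 1, giving Legendre symbol 1.
(-22/19) = 1, so 19 splits.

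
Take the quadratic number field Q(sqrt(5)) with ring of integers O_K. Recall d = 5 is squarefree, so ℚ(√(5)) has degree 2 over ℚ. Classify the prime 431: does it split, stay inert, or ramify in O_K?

split — (431) = 𝔭₁𝔭₂ with 𝔭₁ ≠ 𝔭₂

d = 5 ≡ 1 (mod 4), so O_K = ℤ[(1+√5)/2] and disc(K) = d = 5.
disc(K) = 5 is not divisible by 431; 431 is unramified.
Compute (5/431) via Euler: 5^((431-1)/2) mod 431 = 1, so (5/431) = 1.
d is a quadratic residue mod p, hence 431 splits in O_K.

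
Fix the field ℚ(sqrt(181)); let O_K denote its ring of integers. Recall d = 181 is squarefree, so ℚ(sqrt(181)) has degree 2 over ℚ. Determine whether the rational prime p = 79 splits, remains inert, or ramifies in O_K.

Since 181 ≡ 1 mod 4, the ring of integers is ℤ[(1+√181)/2] with discriminant 181.
disc(K) = 181 is not divisible by 79; 79 is unramified.
Legendre symbol by Euler's criterion: (181/79) ≡ 181^39 ≡ 1 (mod 79), i.e. (181/79) = 1.
d is a quadratic residue mod p, hence 79 splits in O_K.

split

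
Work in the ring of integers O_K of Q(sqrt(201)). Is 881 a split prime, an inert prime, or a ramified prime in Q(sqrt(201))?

201 mod 4 = 1, hence disc K = 201 and O_K = ℤ[(1+√201)/2].
Since gcd(881, 201) = 1 the prime 881 does not ramify.
Compute (201/881) via Euler: 201^((881-1)/2) mod 881 = 880, so (201/881) = -1.
d is a non-residue mod p, hence 881 remains inert in O_K.

inert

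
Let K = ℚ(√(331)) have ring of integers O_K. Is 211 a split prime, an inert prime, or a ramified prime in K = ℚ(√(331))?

211 splits in O_K

Since 331 ≢ 1 mod 4, the ring of integers is ℤ[√331] with discriminant 4·331 = 1324.
Since gcd(211, 1324) = 1 the prime 211 does not ramify.
Euler's criterion: 331^105 mod 211 = 1. Thus (331|211) = 1.
d is a quadratic residue mod p, hence 211 splits in O_K.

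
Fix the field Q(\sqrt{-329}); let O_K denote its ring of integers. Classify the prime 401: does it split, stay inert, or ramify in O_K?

d = -329 ≡ 3 (mod 4), so O_K = ℤ[√-329] and disc(K) = 4d = -1316.
disc(K) = -1316 is not divisible by 401; 401 is unramified.
(-329/401) = 72^200 mod 401 = 1, giving Legendre symbol 1.
d is a quadratic residue mod p, hence 401 splits in O_K.

splits completely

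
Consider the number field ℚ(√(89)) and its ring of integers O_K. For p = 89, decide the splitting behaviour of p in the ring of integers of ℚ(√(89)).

Since 89 ≡ 1 mod 4, the ring of integers is ℤ[(1+√89)/2] with discriminant 89.
89 divides disc(K) = 89, so 89 ramifies.

89 is ramified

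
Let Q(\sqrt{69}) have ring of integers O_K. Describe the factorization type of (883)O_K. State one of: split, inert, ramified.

69 mod 4 = 1, hence disc K = 69 and O_K = ℤ[(1+√69)/2].
883 ∤ 69, so 883 is unramified.
Euler's criterion: 69^441 mod 883 = 1. Thus (69|883) = 1.
Legendre symbol 1 ⇒ 883 is split.

883 splits in O_K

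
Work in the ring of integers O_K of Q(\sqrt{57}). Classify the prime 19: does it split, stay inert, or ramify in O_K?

ramified — (19) = 𝔭²

57 mod 4 = 1, hence disc K = 57 and O_K = ℤ[(1+√57)/2].
disc(K) = 57 = 19·3, so p = 19 is ramified.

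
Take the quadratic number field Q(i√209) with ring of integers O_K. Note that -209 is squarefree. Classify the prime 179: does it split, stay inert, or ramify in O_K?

179 splits in O_K

d = -209 ≡ 3 (mod 4), so O_K = ℤ[√-209] and disc(K) = 4d = -836.
Since gcd(179, -836) = 1 the prime 179 does not ramify.
(-209/179) = 149^89 mod 179 = 1, giving Legendre symbol 1.
d is a quadratic residue mod p, hence 179 splits in O_K.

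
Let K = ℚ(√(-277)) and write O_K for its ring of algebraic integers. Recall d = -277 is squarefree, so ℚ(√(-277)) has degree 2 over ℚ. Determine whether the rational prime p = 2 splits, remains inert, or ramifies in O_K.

-277 mod 4 = 3, hence disc K = 4·(-277) = -1108 and O_K = ℤ[√-277].
disc(K) = -1108 = 2·(-554), so p = 2 is ramified.

ramified — (2) = 𝔭²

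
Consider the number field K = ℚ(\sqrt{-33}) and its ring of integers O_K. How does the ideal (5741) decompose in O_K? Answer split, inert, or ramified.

split — (5741) = 𝔭₁𝔭₂ with 𝔭₁ ≠ 𝔭₂

d = -33 ≡ 3 (mod 4), so O_K = ℤ[√-33] and disc(K) = 4d = -132.
5741 ∤ -132, so 5741 is unramified.
Euler's criterion: (-33)^2870 mod 5741 = 1. Thus (-33|5741) = 1.
Legendre symbol 1 ⇒ 5741 is split.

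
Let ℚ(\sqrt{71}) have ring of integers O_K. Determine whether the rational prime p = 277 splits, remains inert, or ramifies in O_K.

d = 71 ≡ 3 (mod 4), so O_K = ℤ[√71] and disc(K) = 4d = 284.
Since gcd(277, 284) = 1 the prime 277 does not ramify.
Compute (71/277) via Euler: 71^((277-1)/2) mod 277 = 1, so (71/277) = 1.
Legendre symbol 1 ⇒ 277 is split.

p splits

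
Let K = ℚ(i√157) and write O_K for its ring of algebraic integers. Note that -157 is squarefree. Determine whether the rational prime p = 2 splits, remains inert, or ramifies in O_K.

-157 mod 4 = 3, hence disc K = 4·(-157) = -628 and O_K = ℤ[√-157].
Ramification test: 2 | -628. The prime 2 ramifies in K.

ramified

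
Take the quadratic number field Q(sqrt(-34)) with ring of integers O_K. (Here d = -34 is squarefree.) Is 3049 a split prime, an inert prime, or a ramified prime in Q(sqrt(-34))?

remains prime (inert)

d = -34 ≡ 2 (mod 4), so O_K = ℤ[√-34] and disc(K) = 4d = -136.
disc(K) = -136 is not divisible by 3049; 3049 is unramified.
Euler's criterion: (-34)^1524 mod 3049 = 3048. Thus (-34|3049) = -1.
Legendre symbol -1 ⇒ 3049 is inert.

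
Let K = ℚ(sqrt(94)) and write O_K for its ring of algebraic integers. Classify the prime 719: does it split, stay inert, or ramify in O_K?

remains prime (inert)

Since 94 ≢ 1 mod 4, the ring of integers is ℤ[√94] with discriminant 4·94 = 376.
Since gcd(719, 376) = 1 the prime 719 does not ramify.
(94/719) = 94^359 mod 719 = 718, giving Legendre symbol -1.
d is a non-residue mod p, hence 719 remains inert in O_K.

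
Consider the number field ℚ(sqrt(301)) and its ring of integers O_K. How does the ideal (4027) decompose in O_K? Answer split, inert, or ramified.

remains prime (inert)

d = 301 ≡ 1 (mod 4), so O_K = ℤ[(1+√301)/2] and disc(K) = d = 301.
Since gcd(4027, 301) = 1 the prime 4027 does not ramify.
Euler's criterion: 301^2013 mod 4027 = 4026. Thus (301|4027) = -1.
Legendre symbol -1 ⇒ 4027 is inert.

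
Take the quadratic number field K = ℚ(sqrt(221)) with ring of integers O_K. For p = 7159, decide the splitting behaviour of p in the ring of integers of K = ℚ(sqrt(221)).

p splits

d = 221 ≡ 1 (mod 4), so O_K = ℤ[(1+√221)/2] and disc(K) = d = 221.
Since gcd(7159, 221) = 1 the prime 7159 does not ramify.
Legendre symbol by Euler's criterion: (221/7159) ≡ 221^3579 ≡ 1 (mod 7159), i.e. (221/7159) = 1.
d is a quadratic residue mod p, hence 7159 splits in O_K.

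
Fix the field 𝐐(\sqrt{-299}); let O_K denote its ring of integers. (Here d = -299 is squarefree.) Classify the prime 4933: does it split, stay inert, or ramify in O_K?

split

d = -299 ≡ 1 (mod 4), so O_K = ℤ[(1+√-299)/2] and disc(K) = d = -299.
disc(K) = -299 is not divisible by 4933; 4933 is unramified.
Compute (-299/4933) via Euler: 4634^((4933-1)/2) mod 4933 = 1, so (-299/4933) = 1.
d is a quadratic residue mod p, hence 4933 splits in O_K.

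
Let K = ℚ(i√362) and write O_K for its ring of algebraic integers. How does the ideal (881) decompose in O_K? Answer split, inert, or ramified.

881 remains inert

-362 mod 4 = 2, hence disc K = 4·(-362) = -1448 and O_K = ℤ[√-362].
881 ∤ -1448, so 881 is unramified.
(-362/881) = 519^440 mod 881 = 880, giving Legendre symbol -1.
Legendre symbol -1 ⇒ 881 is inert.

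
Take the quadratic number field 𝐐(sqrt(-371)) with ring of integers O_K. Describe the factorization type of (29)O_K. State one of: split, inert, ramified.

split — (29) = 𝔭₁𝔭₂ with 𝔭₁ ≠ 𝔭₂

-371 mod 4 = 1, hence disc K = -371 and O_K = ℤ[(1+√-371)/2].
29 ∤ -371, so 29 is unramified.
Compute (-371/29) via Euler: 6^((29-1)/2) mod 29 = 1, so (-371/29) = 1.
(-371/29) = 1, so 29 splits.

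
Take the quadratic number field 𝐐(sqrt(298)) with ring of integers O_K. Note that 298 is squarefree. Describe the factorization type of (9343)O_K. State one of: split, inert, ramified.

inert

d = 298 ≡ 2 (mod 4), so O_K = ℤ[√298] and disc(K) = 4d = 1192.
Since gcd(9343, 1192) = 1 the prime 9343 does not ramify.
(298/9343) = 298^4671 mod 9343 = 9342, giving Legendre symbol -1.
Legendre symbol -1 ⇒ 9343 is inert.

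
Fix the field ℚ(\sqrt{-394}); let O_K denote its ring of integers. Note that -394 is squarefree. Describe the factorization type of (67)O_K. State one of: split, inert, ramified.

d = -394 ≡ 2 (mod 4), so O_K = ℤ[√-394] and disc(K) = 4d = -1576.
disc(K) = -1576 is not divisible by 67; 67 is unramified.
Compute (-394/67) via Euler: 8^((67-1)/2) mod 67 = 66, so (-394/67) = -1.
Legendre symbol -1 ⇒ 67 is inert.

p is inert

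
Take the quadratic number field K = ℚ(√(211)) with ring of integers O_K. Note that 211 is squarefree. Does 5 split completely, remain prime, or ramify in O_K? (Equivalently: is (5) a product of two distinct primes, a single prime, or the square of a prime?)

d = 211 ≡ 3 (mod 4), so O_K = ℤ[√211] and disc(K) = 4d = 844.
Since gcd(5, 844) = 1 the prime 5 does not ramify.
(211/5) = 1^2 mod 5 = 1, giving Legendre symbol 1.
d is a quadratic residue mod p, hence 5 splits in O_K.

splits completely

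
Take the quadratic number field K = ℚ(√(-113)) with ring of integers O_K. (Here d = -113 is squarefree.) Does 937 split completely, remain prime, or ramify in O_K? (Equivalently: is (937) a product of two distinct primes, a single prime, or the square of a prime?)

remains prime (inert)

-113 mod 4 = 3, hence disc K = 4·(-113) = -452 and O_K = ℤ[√-113].
937 ∤ -452, so 937 is unramified.
Legendre symbol by Euler's criterion: (-113/937) ≡ (-113)^468 ≡ 936 (mod 937), i.e. (-113/937) = -1.
Legendre symbol -1 ⇒ 937 is inert.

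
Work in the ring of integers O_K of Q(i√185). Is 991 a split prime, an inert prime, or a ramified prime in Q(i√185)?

Since -185 ≢ 1 mod 4, the ring of integers is ℤ[√-185] with discriminant 4·(-185) = -740.
Since gcd(991, -740) = 1 the prime 991 does not ramify.
Compute (-185/991) via Euler: 806^((991-1)/2) mod 991 = 1, so (-185/991) = 1.
Legendre symbol 1 ⇒ 991 is split.

splits completely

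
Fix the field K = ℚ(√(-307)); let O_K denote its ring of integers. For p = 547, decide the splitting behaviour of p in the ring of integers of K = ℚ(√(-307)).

splits completely

-307 mod 4 = 1, hence disc K = -307 and O_K = ℤ[(1+√-307)/2].
547 ∤ -307, so 547 is unramified.
Euler's criterion: (-307)^273 mod 547 = 1. Thus (-307|547) = 1.
d is a quadratic residue mod p, hence 547 splits in O_K.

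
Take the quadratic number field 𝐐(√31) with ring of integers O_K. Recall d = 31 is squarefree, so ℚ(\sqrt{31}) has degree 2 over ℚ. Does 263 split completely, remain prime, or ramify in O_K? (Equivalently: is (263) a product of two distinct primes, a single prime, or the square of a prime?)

p splits

d = 31 ≡ 3 (mod 4), so O_K = ℤ[√31] and disc(K) = 4d = 124.
Since gcd(263, 124) = 1 the prime 263 does not ramify.
Legendre symbol by Euler's criterion: (31/263) ≡ 31^131 ≡ 1 (mod 263), i.e. (31/263) = 1.
Legendre symbol 1 ⇒ 263 is split.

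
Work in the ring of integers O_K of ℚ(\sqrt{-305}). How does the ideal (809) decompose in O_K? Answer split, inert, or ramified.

-305 mod 4 = 3, hence disc K = 4·(-305) = -1220 and O_K = ℤ[√-305].
Since gcd(809, -1220) = 1 the prime 809 does not ramify.
Euler's criterion: (-305)^404 mod 809 = 1. Thus (-305|809) = 1.
(-305/809) = 1, so 809 splits.

809 splits in O_K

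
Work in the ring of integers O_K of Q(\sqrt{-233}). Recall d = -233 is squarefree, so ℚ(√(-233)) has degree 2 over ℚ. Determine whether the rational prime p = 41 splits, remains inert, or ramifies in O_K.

inert — (41) stays prime in O_K

Since -233 ≢ 1 mod 4, the ring of integers is ℤ[√-233] with discriminant 4·(-233) = -932.
disc(K) = -932 is not divisible by 41; 41 is unramified.
Compute (-233/41) via Euler: 13^((41-1)/2) mod 41 = 40, so (-233/41) = -1.
Legendre symbol -1 ⇒ 41 is inert.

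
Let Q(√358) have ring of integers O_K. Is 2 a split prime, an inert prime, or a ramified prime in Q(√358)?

ramified — (2) = 𝔭²

d = 358 ≡ 2 (mod 4), so O_K = ℤ[√358] and disc(K) = 4d = 1432.
2 divides disc(K) = 1432, so 2 ramifies.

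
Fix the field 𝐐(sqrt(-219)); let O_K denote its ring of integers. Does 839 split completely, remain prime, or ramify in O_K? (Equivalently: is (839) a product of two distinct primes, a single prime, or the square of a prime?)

839 remains inert

-219 mod 4 = 1, hence disc K = -219 and O_K = ℤ[(1+√-219)/2].
Since gcd(839, -219) = 1 the prime 839 does not ramify.
(-219/839) = 620^419 mod 839 = 838, giving Legendre symbol -1.
Legendre symbol -1 ⇒ 839 is inert.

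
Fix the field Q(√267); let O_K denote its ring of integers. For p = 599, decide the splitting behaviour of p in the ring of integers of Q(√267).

remains prime (inert)

267 mod 4 = 3, hence disc K = 4·267 = 1068 and O_K = ℤ[√267].
disc(K) = 1068 is not divisible by 599; 599 is unramified.
Euler's criterion: 267^299 mod 599 = 598. Thus (267|599) = -1.
(267/599) = -1, so 599 is inert.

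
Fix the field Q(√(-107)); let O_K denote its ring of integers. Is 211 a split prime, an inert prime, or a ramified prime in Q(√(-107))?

remains prime (inert)

-107 mod 4 = 1, hence disc K = -107 and O_K = ℤ[(1+√-107)/2].
Since gcd(211, -107) = 1 the prime 211 does not ramify.
Legendre symbol by Euler's criterion: (-107/211) ≡ (-107)^105 ≡ 210 (mod 211), i.e. (-107/211) = -1.
(-107/211) = -1, so 211 is inert.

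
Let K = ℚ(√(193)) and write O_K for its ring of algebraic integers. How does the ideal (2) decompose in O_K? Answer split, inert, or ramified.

Since 193 ≡ 1 mod 4, the ring of integers is ℤ[(1+√193)/2] with discriminant 193.
2 ∤ 193, so 2 is unramified.
d ≡ 1 (mod 8); the supplementary law gives 2 split.

2 splits in O_K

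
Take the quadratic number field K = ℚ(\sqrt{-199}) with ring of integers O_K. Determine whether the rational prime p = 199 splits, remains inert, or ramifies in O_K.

d = -199 ≡ 1 (mod 4), so O_K = ℤ[(1+√-199)/2] and disc(K) = d = -199.
disc(K) = -199 = 199·(-1), so p = 199 is ramified.

ramified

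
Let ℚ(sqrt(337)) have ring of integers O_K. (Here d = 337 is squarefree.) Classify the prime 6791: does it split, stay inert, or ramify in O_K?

remains prime (inert)

Since 337 ≡ 1 mod 4, the ring of integers is ℤ[(1+√337)/2] with discriminant 337.
disc(K) = 337 is not divisible by 6791; 6791 is unramified.
Compute (337/6791) via Euler: 337^((6791-1)/2) mod 6791 = 6790, so (337/6791) = -1.
d is a non-residue mod p, hence 6791 remains inert in O_K.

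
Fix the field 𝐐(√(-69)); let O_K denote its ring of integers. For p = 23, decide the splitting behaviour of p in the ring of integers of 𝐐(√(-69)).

d = -69 ≡ 3 (mod 4), so O_K = ℤ[√-69] and disc(K) = 4d = -276.
Ramification test: 23 | -276. The prime 23 ramifies in K.

ramifies in O_K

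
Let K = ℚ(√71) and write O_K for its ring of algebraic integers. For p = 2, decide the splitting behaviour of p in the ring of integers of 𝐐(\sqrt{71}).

ramified

d = 71 ≡ 3 (mod 4), so O_K = ℤ[√71] and disc(K) = 4d = 284.
2 divides disc(K) = 284, so 2 ramifies.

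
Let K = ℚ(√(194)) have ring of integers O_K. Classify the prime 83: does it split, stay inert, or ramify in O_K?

d = 194 ≡ 2 (mod 4), so O_K = ℤ[√194] and disc(K) = 4d = 776.
Since gcd(83, 776) = 1 the prime 83 does not ramify.
Legendre symbol by Euler's criterion: (194/83) ≡ 194^41 ≡ 1 (mod 83), i.e. (194/83) = 1.
Legendre symbol 1 ⇒ 83 is split.

83 splits in O_K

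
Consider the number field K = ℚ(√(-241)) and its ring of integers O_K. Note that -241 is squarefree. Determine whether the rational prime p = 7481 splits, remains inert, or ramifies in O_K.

-241 mod 4 = 3, hence disc K = 4·(-241) = -964 and O_K = ℤ[√-241].
disc(K) = -964 is not divisible by 7481; 7481 is unramified.
Legendre symbol by Euler's criterion: (-241/7481) ≡ (-241)^3740 ≡ 1 (mod 7481), i.e. (-241/7481) = 1.
Legendre symbol 1 ⇒ 7481 is split.

7481 splits in O_K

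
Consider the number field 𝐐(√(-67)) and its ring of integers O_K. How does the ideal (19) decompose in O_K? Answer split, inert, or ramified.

d = -67 ≡ 1 (mod 4), so O_K = ℤ[(1+√-67)/2] and disc(K) = d = -67.
19 ∤ -67, so 19 is unramified.
Euler's criterion: (-67)^9 mod 19 = 1. Thus (-67|19) = 1.
Legendre symbol 1 ⇒ 19 is split.

p splits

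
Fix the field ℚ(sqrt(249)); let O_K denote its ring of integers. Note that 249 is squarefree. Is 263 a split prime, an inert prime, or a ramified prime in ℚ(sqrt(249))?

Since 249 ≡ 1 mod 4, the ring of integers is ℤ[(1+√249)/2] with discriminant 249.
disc(K) = 249 is not divisible by 263; 263 is unramified.
(249/263) = 249^131 mod 263 = 1, giving Legendre symbol 1.
Legendre symbol 1 ⇒ 263 is split.

split — (263) = 𝔭₁𝔭₂ with 𝔭₁ ≠ 𝔭₂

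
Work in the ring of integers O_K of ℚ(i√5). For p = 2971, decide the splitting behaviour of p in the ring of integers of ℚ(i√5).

-5 mod 4 = 3, hence disc K = 4·(-5) = -20 and O_K = ℤ[√-5].
Since gcd(2971, -20) = 1 the prime 2971 does not ramify.
Euler's criterion: (-5)^1485 mod 2971 = 2970. Thus (-5|2971) = -1.
(-5/2971) = -1, so 2971 is inert.

p is inert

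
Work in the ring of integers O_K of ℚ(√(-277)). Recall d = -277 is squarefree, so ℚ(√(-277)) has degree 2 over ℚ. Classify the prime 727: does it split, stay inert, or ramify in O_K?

727 splits in O_K

d = -277 ≡ 3 (mod 4), so O_K = ℤ[√-277] and disc(K) = 4d = -1108.
727 ∤ -1108, so 727 is unramified.
Legendre symbol by Euler's criterion: (-277/727) ≡ (-277)^363 ≡ 1 (mod 727), i.e. (-277/727) = 1.
d is a quadratic residue mod p, hence 727 splits in O_K.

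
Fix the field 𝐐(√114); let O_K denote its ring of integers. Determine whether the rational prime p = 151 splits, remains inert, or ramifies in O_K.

inert — (151) stays prime in O_K

d = 114 ≡ 2 (mod 4), so O_K = ℤ[√114] and disc(K) = 4d = 456.
Since gcd(151, 456) = 1 the prime 151 does not ramify.
Legendre symbol by Euler's criterion: (114/151) ≡ 114^75 ≡ 150 (mod 151), i.e. (114/151) = -1.
Legendre symbol -1 ⇒ 151 is inert.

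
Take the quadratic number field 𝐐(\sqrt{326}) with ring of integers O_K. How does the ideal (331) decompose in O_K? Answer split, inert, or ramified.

p is inert

Since 326 ≢ 1 mod 4, the ring of integers is ℤ[√326] with discriminant 4·326 = 1304.
331 ∤ 1304, so 331 is unramified.
Legendre symbol by Euler's criterion: (326/331) ≡ 326^165 ≡ 330 (mod 331), i.e. (326/331) = -1.
Legendre symbol -1 ⇒ 331 is inert.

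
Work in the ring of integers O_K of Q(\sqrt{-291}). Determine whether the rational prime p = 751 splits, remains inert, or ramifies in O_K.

d = -291 ≡ 1 (mod 4), so O_K = ℤ[(1+√-291)/2] and disc(K) = d = -291.
Since gcd(751, -291) = 1 the prime 751 does not ramify.
Compute (-291/751) via Euler: 460^((751-1)/2) mod 751 = 1, so (-291/751) = 1.
d is a quadratic residue mod p, hence 751 splits in O_K.

751 splits in O_K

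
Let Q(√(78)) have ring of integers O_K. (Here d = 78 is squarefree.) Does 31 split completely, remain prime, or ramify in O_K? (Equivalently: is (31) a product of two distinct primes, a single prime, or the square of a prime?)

Since 78 ≢ 1 mod 4, the ring of integers is ℤ[√78] with discriminant 4·78 = 312.
Since gcd(31, 312) = 1 the prime 31 does not ramify.
Compute (78/31) via Euler: 16^((31-1)/2) mod 31 = 1, so (78/31) = 1.
d is a quadratic residue mod p, hence 31 splits in O_K.

split — (31) = 𝔭₁𝔭₂ with 𝔭₁ ≠ 𝔭₂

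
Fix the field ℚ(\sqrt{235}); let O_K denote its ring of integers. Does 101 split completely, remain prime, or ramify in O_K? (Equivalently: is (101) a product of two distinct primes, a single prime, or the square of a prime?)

splits completely

d = 235 ≡ 3 (mod 4), so O_K = ℤ[√235] and disc(K) = 4d = 940.
Since gcd(101, 940) = 1 the prime 101 does not ramify.
Legendre symbol by Euler's criterion: (235/101) ≡ 235^50 ≡ 1 (mod 101), i.e. (235/101) = 1.
d is a quadratic residue mod p, hence 101 splits in O_K.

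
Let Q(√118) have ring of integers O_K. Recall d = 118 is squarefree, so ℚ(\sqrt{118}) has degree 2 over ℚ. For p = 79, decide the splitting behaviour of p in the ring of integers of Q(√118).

d = 118 ≡ 2 (mod 4), so O_K = ℤ[√118] and disc(K) = 4d = 472.
Since gcd(79, 472) = 1 the prime 79 does not ramify.
Compute (118/79) via Euler: 39^((79-1)/2) mod 79 = 78, so (118/79) = -1.
(118/79) = -1, so 79 is inert.

inert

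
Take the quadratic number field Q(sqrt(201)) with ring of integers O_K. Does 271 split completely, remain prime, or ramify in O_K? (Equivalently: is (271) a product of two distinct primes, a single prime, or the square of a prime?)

remains prime (inert)

Since 201 ≡ 1 mod 4, the ring of integers is ℤ[(1+√201)/2] with discriminant 201.
disc(K) = 201 is not divisible by 271; 271 is unramified.
Compute (201/271) via Euler: 201^((271-1)/2) mod 271 = 270, so (201/271) = -1.
(201/271) = -1, so 271 is inert.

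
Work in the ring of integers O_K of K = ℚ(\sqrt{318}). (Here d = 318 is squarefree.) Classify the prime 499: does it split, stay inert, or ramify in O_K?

Since 318 ≢ 1 mod 4, the ring of integers is ℤ[√318] with discriminant 4·318 = 1272.
Since gcd(499, 1272) = 1 the prime 499 does not ramify.
Euler's criterion: 318^249 mod 499 = 498. Thus (318|499) = -1.
Legendre symbol -1 ⇒ 499 is inert.

inert — (499) stays prime in O_K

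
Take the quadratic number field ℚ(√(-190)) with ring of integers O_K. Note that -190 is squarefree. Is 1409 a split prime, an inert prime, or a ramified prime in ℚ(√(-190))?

d = -190 ≡ 2 (mod 4), so O_K = ℤ[√-190] and disc(K) = 4d = -760.
Since gcd(1409, -760) = 1 the prime 1409 does not ramify.
Compute (-190/1409) via Euler: 1219^((1409-1)/2) mod 1409 = 1408, so (-190/1409) = -1.
Legendre symbol -1 ⇒ 1409 is inert.

inert — (1409) stays prime in O_K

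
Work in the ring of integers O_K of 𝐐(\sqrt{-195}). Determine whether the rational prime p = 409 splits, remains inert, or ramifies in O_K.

d = -195 ≡ 1 (mod 4), so O_K = ℤ[(1+√-195)/2] and disc(K) = d = -195.
disc(K) = -195 is not divisible by 409; 409 is unramified.
Legendre symbol by Euler's criterion: (-195/409) ≡ (-195)^204 ≡ 408 (mod 409), i.e. (-195/409) = -1.
Legendre symbol -1 ⇒ 409 is inert.

inert — (409) stays prime in O_K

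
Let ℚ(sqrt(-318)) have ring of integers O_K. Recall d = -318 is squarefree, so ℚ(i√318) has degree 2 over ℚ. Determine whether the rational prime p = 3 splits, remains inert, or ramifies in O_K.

p ramifies

-318 mod 4 = 2, hence disc K = 4·(-318) = -1272 and O_K = ℤ[√-318].
disc(K) = -1272 = 3·(-424), so p = 3 is ramified.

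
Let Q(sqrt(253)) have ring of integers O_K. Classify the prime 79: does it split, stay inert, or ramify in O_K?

253 mod 4 = 1, hence disc K = 253 and O_K = ℤ[(1+√253)/2].
Since gcd(79, 253) = 1 the prime 79 does not ramify.
Compute (253/79) via Euler: 16^((79-1)/2) mod 79 = 1, so (253/79) = 1.
d is a quadratic residue mod p, hence 79 splits in O_K.

split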